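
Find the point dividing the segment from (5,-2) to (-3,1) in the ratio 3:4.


Px = (3*(-3) + 4*5)/7 = 11/7 = 1.5714
Py = (3*1 + 4*(-2))/7 = -5/7 = -0.7143

P = (1.5714, -0.7143)


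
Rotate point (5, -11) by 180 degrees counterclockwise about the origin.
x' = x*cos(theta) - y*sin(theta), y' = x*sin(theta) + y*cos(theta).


cos(180) = -1, sin(180) = 0
x' = 5*(-1) + 11*0 = -5
y' = 5*0 - 11*(-1) = 11

(-5, 11)


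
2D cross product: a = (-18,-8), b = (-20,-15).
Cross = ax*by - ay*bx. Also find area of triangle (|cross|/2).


cross = -18*(-15) + 8*(-20) = 270 - 160 = 110
Triangle area = |110|/2 = 110/2 = 55.0000

cross = 110, triangle area = 55.0000


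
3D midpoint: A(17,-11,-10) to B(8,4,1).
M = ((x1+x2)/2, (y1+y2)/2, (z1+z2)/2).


Mx = (17+8)/2 = 12.5000
My = (-11+4)/2 = -3.5000
Mz = (-10+1)/2 = -4.5000

M = (12.5000, -3.5000, -4.5000)


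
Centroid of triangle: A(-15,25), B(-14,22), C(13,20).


Gx = (-15- 14+13)/3 = -16/3 = -5.3333
Gy = (25+22+20)/3 = 67/3 = 22.3333

G = (-5.3333, 22.3333)


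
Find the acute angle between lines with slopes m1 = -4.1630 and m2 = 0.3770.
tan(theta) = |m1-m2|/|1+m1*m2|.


m1-m2 = -4.54
1+m1*m2 = -0.569451
tan(theta) = |-4.54/(-0.569451)| = 7.972591
theta = arctan(|-4.54/(-0.569451)|) = 82.8507 degrees (acute angle)

82.8507 degrees


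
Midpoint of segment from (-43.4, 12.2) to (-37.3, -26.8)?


Mx = (-43.4 - 37.3)/2 = -80.7/2 = -40.3500
My = (12.2 - 26.8)/2 = -14.6/2 = -7.3000

(-40.3500, -7.3000)


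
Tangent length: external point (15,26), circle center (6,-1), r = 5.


d = sqrt((15-6)^2 + (26+ 1)^2) = sqrt(81+729) = 28.4605
L = sqrt(810.0000 - 25) = sqrt(785.0000) = 28.0179

28.0179


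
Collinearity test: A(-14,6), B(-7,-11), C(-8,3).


-14*(-11-3) - 7*(3-6) - 8*(6+ 11)
= 196 + 21 - 136 = 81

No, not collinear (determinant = 81)


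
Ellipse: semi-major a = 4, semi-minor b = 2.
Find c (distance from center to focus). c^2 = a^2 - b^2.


c^2 = 4^2 - 2^2 = 16 - 4 = 12
c = sqrt(12) = 3.4641

c = 3.4641


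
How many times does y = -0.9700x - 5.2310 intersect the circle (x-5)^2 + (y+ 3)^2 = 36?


Substitute y = -0.9700x - 5.2310: (x-5)^2 + (-0.9700x- 5.2310+ 3)^2 = 36
Expand to Ax^2 + Bx + C = 0, where b-k = -2.231
A = 1+m^2 = 1.9409
B = 2(m(b-k) - h) = 2(-0.9700*(-2.231) - 5) = -5.67186
C = h^2 + (b-k)^2 - r^2 = 25 + 4.977361 - 36 = -6.022639
disc = B^2-4AC = 32.1700 + 46.7574 = 78.9274
disc > 0

2 intersection points


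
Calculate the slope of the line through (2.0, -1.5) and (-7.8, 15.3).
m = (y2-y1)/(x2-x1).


dy = 15.3 + 1.5 = 16.8
dx = -7.8 - 2.0 = -9.8
m = 16.8/(-9.8) = -1.7143

m = -1.7143


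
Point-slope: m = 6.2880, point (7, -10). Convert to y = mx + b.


y + 10 = 6.2880(x - 7)
y = 6.2880x - 10 - 6.2880*7
y = 6.2880x - 54.0160

y = 6.2880x - 54.0160


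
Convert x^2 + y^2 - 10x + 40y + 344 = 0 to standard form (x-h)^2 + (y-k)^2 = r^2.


h = -D/2 = 10/2 = 5
k = -E/2 = -40/2 = -20
r^2 = h^2 + k^2 - F = 25 + 400 - 344 = 81
r = 9

Center (5, -20), radius = 9


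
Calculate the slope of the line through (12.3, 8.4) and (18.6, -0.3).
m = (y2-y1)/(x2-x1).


dy = -0.3 - 8.4 = -8.7
dx = 18.6 - 12.3 = 6.3
m = -8.7/6.3 = -1.3810

m = -1.3810


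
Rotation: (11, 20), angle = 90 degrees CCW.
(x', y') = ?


cos(90) = 0, sin(90) = 1
x' = 11*0 - 20*1 = -20
y' = 11*1 + 20*0 = 11

(-20, 11)


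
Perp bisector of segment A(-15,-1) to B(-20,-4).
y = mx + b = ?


Midpoint = (-17.5, -2.5)
Slope of AB = dy/dx = -3/(-5) = 0.6000
Perp slope = -dx/dy = -5/3 = -1.6667
b = My - (perp slope)*Mx = -2.5 + (-5*(-17.5))/(-3) = -2.5 - 29.1667 = -31.6667

y = -1.6667x - 31.6667


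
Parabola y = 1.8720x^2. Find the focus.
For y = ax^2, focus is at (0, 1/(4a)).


a = 1.8720
4a = 7.4880
focus = (0, 1/7.4880) = (0, 0.1335)

Focus = (0, 0.1335)


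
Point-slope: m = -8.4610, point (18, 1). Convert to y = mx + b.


y - 1 = -8.4610(x - 18)
y = -8.4610x + 1 + 8.4610*18
y = -8.4610x + 153.2980

y = -8.4610x + 153.2980


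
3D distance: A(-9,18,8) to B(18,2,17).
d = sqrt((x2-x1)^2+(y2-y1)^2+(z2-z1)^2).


dx=27, dy=-16, dz=9
d = sqrt(729+256+81) = sqrt(1066) = 32.6497

32.6497


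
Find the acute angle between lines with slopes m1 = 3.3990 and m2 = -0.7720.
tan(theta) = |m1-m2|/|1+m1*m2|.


m1-m2 = 4.171
1+m1*m2 = -1.624028
tan(theta) = |4.171/(-1.624028)| = 2.568305
theta = arctan(|4.171/(-1.624028)|) = 68.7260 degrees (acute angle)

68.7260 degrees


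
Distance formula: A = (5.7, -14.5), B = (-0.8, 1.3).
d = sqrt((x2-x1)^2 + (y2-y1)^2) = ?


dx = -0.8 - 5.7 = -6.5
dy = 1.3 + 14.5 = 15.8
d = sqrt(42.25 + 249.64) = sqrt(291.89) = 17.0848

17.0848


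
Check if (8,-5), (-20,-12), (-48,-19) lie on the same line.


8*(-12+ 19) - 20*(-19+ 5) - 48*(-5+ 12)
= 56 + 280 - 336 = 0

Yes, collinear (determinant = 0)


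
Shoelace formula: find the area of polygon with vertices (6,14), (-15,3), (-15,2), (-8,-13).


sum(xi*y_{i+1}) = 6*3 - 15*2 - 15*(-13) - 8*14 = 71
sum(yi*x_{i+1}) = 14*(-15) + 3*(-15) + 2*(-8) - 13*6 = -349
Area = |71 + 349|/2 = 420/2 = 210.0000

210.0000 sq units


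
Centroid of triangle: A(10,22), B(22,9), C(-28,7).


Gx = (10+22- 28)/3 = 4/3 = 1.3333
Gy = (22+9+7)/3 = 38/3 = 12.6667

G = (1.3333, 12.6667)


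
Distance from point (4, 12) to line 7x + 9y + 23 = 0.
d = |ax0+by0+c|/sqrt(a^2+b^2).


|7*4 + 9*12 + 23| = |159| = 159
sqrt(49 + 81) = sqrt(130) = 11.4018
d = 159/sqrt(130) = 13.9452

13.9452


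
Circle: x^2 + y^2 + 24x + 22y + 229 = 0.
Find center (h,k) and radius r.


h = -D/2 = -24/2 = -12
k = -E/2 = -22/2 = -11
r^2 = h^2 + k^2 - F = 144 + 121 - 229 = 36
r = 6

Center (-12, -11), radius = 6


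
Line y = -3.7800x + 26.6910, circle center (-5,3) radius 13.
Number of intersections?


Substitute y = -3.7800x + 26.6910: (x+ 5)^2 + (-3.7800x+26.6910-3)^2 = 169
Expand to Ax^2 + Bx + C = 0, where b-k = 23.691
A = 1+m^2 = 15.2884
B = 2(m(b-k) - h) = 2(-3.7800*23.691 + 5) = -169.10396
C = h^2 + (b-k)^2 - r^2 = 25 + 561.263481 - 169 = 417.263481
disc = B^2-4AC = 28596.1493 - 25517.1640 = 3078.9853
disc > 0

2 intersection points


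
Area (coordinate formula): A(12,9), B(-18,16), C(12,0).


12*(16-0) = 192
-18*(0-9) = 162
12*(9-16) = -84
sum = 270
Area = |270|/2 = 135.0000

135.0000 sq units


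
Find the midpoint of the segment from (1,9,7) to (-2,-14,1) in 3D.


Mx = (1- 2)/2 = -0.5000
My = (9- 14)/2 = -2.5000
Mz = (7+1)/2 = 4.0000

M = (-0.5000, -2.5000, 4.0000)


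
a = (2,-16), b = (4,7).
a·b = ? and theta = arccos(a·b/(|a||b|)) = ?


a·b = 2*4 - 16*7 = 8 - 112 = -104
|a| = sqrt(4+256) = 16.1245
|b| = sqrt(16+49) = 8.0623
cos(theta) = -104/(sqrt(260)*sqrt(65)) = -104/sqrt(16900) = -0.800000
theta = arccos(-104/sqrt(16900)) = 143.1301 degrees

a·b = -104, theta = 143.1301 deg


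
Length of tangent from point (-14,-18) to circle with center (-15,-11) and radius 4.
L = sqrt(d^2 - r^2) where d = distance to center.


d = sqrt((-14+ 15)^2 + (-18+ 11)^2) = sqrt(1+49) = 7.0711
L = sqrt(50.0000 - 16) = sqrt(34.0000) = 5.8310

5.8310


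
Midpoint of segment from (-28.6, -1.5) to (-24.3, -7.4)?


Mx = (-28.6 - 24.3)/2 = -52.9/2 = -26.4500
My = (-1.5 - 7.4)/2 = -8.9/2 = -4.4500

(-26.4500, -4.4500)


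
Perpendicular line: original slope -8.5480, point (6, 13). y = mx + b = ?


Perpendicular slope = -1/m1 = -1/(-8.5480) = 0.1170
b2 = y0 - m2*x0 = 13 + 6/(-8.5480) = 13 - 0.7019 = 12.2981

y = 0.1170x + 12.2981


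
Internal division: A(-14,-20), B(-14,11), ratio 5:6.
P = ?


Px = (5*(-14) + 6*(-14))/11 = -154/11 = -14.0000
Py = (5*11 + 6*(-20))/11 = -65/11 = -5.9091

P = (-14.0000, -5.9091)


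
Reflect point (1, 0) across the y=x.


Reflection rule for y=x: (y, x)
(1, 0) -> (0, 1)

(0, 1)


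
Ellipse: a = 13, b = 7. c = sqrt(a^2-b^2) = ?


c^2 = 13^2 - 7^2 = 169 - 49 = 120
c = sqrt(120) = 10.9545

c = 10.9545


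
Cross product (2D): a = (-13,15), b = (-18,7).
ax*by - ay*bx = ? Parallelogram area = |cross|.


cross = -13*7 - 15*(-18) = -91 + 270 = 179
Parallelogram area = |179| = 179

cross = 179, parallelogram area = 179


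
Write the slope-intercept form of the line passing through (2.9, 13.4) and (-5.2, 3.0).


m = (-10.4)/(-8.1) = 1.2840
b = y1 - m*x1 = 13.4 - (-10.4*2.9)/(-8.1) = 13.4 - 3.7235 = 9.6765

y = 1.2840x + 9.6765


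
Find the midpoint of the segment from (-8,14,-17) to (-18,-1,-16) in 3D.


Mx = (-8- 18)/2 = -13.0000
My = (14- 1)/2 = 6.5000
Mz = (-17- 16)/2 = -16.5000

M = (-13.0000, 6.5000, -16.5000)


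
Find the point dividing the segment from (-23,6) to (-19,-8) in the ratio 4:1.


Px = (4*(-19) + 1*(-23))/5 = -99/5 = -19.8000
Py = (4*(-8) + 1*6)/5 = -26/5 = -5.2000

P = (-19.8000, -5.2000)


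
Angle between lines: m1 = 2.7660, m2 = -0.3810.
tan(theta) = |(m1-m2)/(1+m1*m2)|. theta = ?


m1-m2 = 3.147
1+m1*m2 = -0.053846
tan(theta) = |3.147/(-0.053846)| = 58.444453
theta = arctan(|3.147/(-0.053846)|) = 89.0197 degrees (acute angle)

89.0197 degrees


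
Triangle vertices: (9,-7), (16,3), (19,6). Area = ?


9*(3-6) = -27
16*(6+ 7) = 208
19*(-7-3) = -190
sum = -9
Area = |-9|/2 = 4.5000

4.5000 sq units


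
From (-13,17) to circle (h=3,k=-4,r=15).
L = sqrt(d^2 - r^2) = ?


d = sqrt((-13-3)^2 + (17+ 4)^2) = sqrt(256+441) = 26.4008
L = sqrt(697.0000 - 225) = sqrt(472.0000) = 21.7256

21.7256


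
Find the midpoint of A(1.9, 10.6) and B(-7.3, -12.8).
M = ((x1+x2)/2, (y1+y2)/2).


Mx = (1.9 - 7.3)/2 = -5.4/2 = -2.7000
My = (10.6 - 12.8)/2 = -2.2/2 = -1.1000

(-2.7000, -1.1000)


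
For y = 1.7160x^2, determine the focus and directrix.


a = 1.7160
1/(4a) = 0.1457
Focus = (0, 0.1457)
Directrix: y = -0.1457

Focus = (0, 0.1457), Directrix: y = -0.1457


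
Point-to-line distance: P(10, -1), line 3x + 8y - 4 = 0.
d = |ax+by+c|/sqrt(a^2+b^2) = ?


|3*10 + 8*(-1) - 4| = |18| = 18
sqrt(9 + 64) = sqrt(73) = 8.5440
d = 18/sqrt(73) = 2.1067

2.1067


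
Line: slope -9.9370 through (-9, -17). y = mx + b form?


y + 17 = -9.9370(x + 9)
y = -9.9370x - 17 + 9.9370*(-9)
y = -9.9370x - 106.4330

y = -9.9370x - 106.4330


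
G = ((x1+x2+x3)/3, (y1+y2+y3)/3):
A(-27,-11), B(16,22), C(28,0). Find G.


Gx = (-27+16+28)/3 = 17/3 = 5.6667
Gy = (-11+22+0)/3 = 11/3 = 3.6667

G = (5.6667, 3.6667)


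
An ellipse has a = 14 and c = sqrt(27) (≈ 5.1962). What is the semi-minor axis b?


b^2 = 14^2 - (sqrt(27))^2 = 196 - 27 = 169
b = sqrt(169) = 13

b = 13


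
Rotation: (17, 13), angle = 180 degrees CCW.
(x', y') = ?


cos(180) = -1, sin(180) = 0
x' = 17*(-1) - 13*0 = -17
y' = 17*0 + 13*(-1) = -13

(-17, -13)


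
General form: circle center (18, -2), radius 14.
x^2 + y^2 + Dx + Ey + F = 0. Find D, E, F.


(x-18)^2 + (y+ 2)^2 = 14^2
D = -2h = -36, E = -2k = 4
F = h^2+k^2-r^2 = 324+4-196 = 132

D = -36, E = 4, F = 132


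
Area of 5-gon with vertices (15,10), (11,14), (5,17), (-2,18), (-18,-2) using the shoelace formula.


sum(xi*y_{i+1}) = 15*14 + 11*17 + 5*18 - 2*(-2) - 18*10 = 311
sum(yi*x_{i+1}) = 10*11 + 14*5 + 17*(-2) + 18*(-18) - 2*15 = -208
Area = |311 + 208|/2 = 519/2 = 259.5000

259.5000 sq units


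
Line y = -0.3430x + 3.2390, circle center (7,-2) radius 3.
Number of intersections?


Substitute y = -0.3430x + 3.2390: (x-7)^2 + (-0.3430x+3.2390+ 2)^2 = 9
Expand to Ax^2 + Bx + C = 0, where b-k = 5.239
A = 1+m^2 = 1.117649
B = 2(m(b-k) - h) = 2(-0.3430*5.239 - 7) = -17.593954
C = h^2 + (b-k)^2 - r^2 = 49 + 27.447121 - 9 = 67.447121
disc = B^2-4AC = 309.5472 - 301.5288 = 8.0184
disc > 0

2 intersection points


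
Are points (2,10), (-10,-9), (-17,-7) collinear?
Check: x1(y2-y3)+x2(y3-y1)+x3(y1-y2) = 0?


2*(-9+ 7) - 10*(-7-10) - 17*(10+ 9)
= -4 + 170 - 323 = -157

No, not collinear (determinant = -157)


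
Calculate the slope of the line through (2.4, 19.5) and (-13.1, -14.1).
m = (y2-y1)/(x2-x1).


dy = -14.1 - 19.5 = -33.6
dx = -13.1 - 2.4 = -15.5
m = -33.6/(-15.5) = 2.1677

m = 2.1677


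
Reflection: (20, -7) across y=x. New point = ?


Reflection rule for y=x: (y, x)
(20, -7) -> (-7, 20)

(-7, 20)


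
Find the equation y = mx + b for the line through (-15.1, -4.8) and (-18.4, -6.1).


m = (-1.3)/(-3.3) = 0.3939
b = y1 - m*x1 = -4.8 - (-1.3*(-15.1))/(-3.3) = -4.8 + 5.9485 = 1.1485

y = 0.3939x + 1.1485


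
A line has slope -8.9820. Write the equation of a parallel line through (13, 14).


Parallel lines have equal slopes.
m2 = -8.9820
b2 = 14 + 8.9820*13 = 130.7660

y = -8.9820x + 130.7660


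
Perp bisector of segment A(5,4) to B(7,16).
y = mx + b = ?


Midpoint = (6, 10)
Slope of AB = dy/dx = 12/2 = 6.0000
Perp slope = -dx/dy = -2/12 = -0.1667
b = My - (perp slope)*Mx = 10 + (2*6)/12 = 10 + 1.0000 = 11.0000

y = -0.1667x + 11.0000


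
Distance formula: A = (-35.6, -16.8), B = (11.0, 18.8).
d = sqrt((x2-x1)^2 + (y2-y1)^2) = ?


dx = 11.0 + 35.6 = 46.6
dy = 18.8 + 16.8 = 35.6
d = sqrt(2171.56 + 1267.36) = sqrt(3438.92) = 58.6423

58.6423


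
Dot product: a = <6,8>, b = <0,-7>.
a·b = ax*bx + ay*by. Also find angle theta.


a·b = 6*0 + 8*(-7) = 0 - 56 = -56
|a| = sqrt(36+64) = 10.0000
|b| = sqrt(0+49) = 7.0000
cos(theta) = -56/(sqrt(100)*sqrt(49)) = -56/sqrt(4900) = -0.800000
theta = arccos(-56/sqrt(4900)) = 143.1301 degrees

a·b = -56, theta = 143.1301 deg


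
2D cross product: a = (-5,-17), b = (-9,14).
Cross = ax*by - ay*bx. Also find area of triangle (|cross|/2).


cross = -5*14 + 17*(-9) = -70 - 153 = -223
Triangle area = |-223|/2 = 223/2 = 111.5000

cross = -223, triangle area = 111.5000


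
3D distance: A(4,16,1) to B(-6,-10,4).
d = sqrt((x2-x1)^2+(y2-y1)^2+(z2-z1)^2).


dx=-10, dy=-26, dz=3
d = sqrt(100+676+9) = sqrt(785) = 28.0179

28.0179


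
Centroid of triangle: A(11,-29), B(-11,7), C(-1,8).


Gx = (11- 11- 1)/3 = -1/3 = -0.3333
Gy = (-29+7+8)/3 = -14/3 = -4.6667

G = (-0.3333, -4.6667)


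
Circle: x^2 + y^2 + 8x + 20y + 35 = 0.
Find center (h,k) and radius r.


h = -D/2 = -8/2 = -4
k = -E/2 = -20/2 = -10
r^2 = h^2 + k^2 - F = 16 + 100 - 35 = 81
r = 9

Center (-4, -10), radius = 9


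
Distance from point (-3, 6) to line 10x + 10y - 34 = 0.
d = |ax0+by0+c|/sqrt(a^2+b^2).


|10*(-3) + 10*6 - 34| = |-4| = 4
sqrt(100 + 100) = sqrt(200) = 14.1421
d = 4/sqrt(200) = 0.2828

0.2828


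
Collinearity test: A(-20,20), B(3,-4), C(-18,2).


-20*(-4-2) + 3*(2-20) - 18*(20+ 4)
= 120 - 54 - 432 = -366

No, not collinear (determinant = -366)


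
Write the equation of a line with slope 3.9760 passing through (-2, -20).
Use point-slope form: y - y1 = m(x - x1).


y + 20 = 3.9760(x + 2)
y = 3.9760x - 20 - 3.9760*(-2)
y = 3.9760x - 12.0480

y = 3.9760x - 12.0480


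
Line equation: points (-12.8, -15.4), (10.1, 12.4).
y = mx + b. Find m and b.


m = (27.8)/(22.9) = 1.2140
b = y1 - m*x1 = -15.4 - (27.8*(-12.8))/(22.9) = -15.4 + 15.5389 = 0.1389

y = 1.2140x + 0.1389


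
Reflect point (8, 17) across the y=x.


Reflection rule for y=x: (y, x)
(8, 17) -> (17, 8)

(17, 8)


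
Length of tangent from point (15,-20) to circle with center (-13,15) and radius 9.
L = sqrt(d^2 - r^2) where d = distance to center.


d = sqrt((15+ 13)^2 + (-20-15)^2) = sqrt(784+1225) = 44.8219
L = sqrt(2009.0000 - 81) = sqrt(1928.0000) = 43.9090

43.9090


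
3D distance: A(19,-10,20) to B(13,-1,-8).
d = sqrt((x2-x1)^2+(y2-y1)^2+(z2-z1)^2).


dx=-6, dy=9, dz=-28
d = sqrt(36+81+784) = sqrt(901) = 30.0167

30.0167


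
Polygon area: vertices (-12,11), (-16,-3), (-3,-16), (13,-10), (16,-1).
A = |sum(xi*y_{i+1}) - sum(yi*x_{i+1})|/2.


sum(xi*y_{i+1}) = -12*(-3) - 16*(-16) - 3*(-10) + 13*(-1) + 16*11 = 485
sum(yi*x_{i+1}) = 11*(-16) - 3*(-3) - 16*13 - 10*16 - 1*(-12) = -523
Area = |485 + 523|/2 = 1008/2 = 504.0000

504.0000 sq units


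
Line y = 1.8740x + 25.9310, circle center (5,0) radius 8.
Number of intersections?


Substitute y = 1.8740x + 25.9310: (x-5)^2 + (1.8740x+25.9310-0)^2 = 64
Expand to Ax^2 + Bx + C = 0, where b-k = 25.931
A = 1+m^2 = 4.511876
B = 2(m(b-k) - h) = 2(1.8740*25.931 - 5) = 87.189388
C = h^2 + (b-k)^2 - r^2 = 25 + 672.416761 - 64 = 633.416761
disc = B^2-4AC = 7601.9894 - 11431.5915 = -3829.6021
disc < 0

0 intersection points


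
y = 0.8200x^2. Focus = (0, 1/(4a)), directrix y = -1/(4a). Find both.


a = 0.8200
1/(4a) = 0.3049
Focus = (0, 0.3049)
Directrix: y = -0.3049

Focus = (0, 0.3049), Directrix: y = -0.3049


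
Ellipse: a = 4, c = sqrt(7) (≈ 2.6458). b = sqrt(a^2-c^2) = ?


b^2 = 4^2 - (sqrt(7))^2 = 16 - 7 = 9
b = sqrt(9) = 3

b = 3


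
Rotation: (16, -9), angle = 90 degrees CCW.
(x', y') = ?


cos(90) = 0, sin(90) = 1
x' = 16*0 + 9*1 = 9
y' = 16*1 - 9*0 = 16

(9, 16)


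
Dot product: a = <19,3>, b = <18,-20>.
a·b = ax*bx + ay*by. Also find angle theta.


a·b = 19*18 + 3*(-20) = 342 - 60 = 282
|a| = sqrt(361+9) = 19.2354
|b| = sqrt(324+400) = 26.9072
cos(theta) = 282/(sqrt(370)*sqrt(724)) = 282/sqrt(267880) = 0.544853
theta = arccos(282/sqrt(267880)) = 56.9854 degrees

a·b = 282, theta = 56.9854 deg


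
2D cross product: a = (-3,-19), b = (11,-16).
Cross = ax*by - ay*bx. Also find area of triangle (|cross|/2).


cross = -3*(-16) + 19*11 = 48 + 209 = 257
Triangle area = |257|/2 = 257/2 = 128.5000

cross = 257, triangle area = 128.5000


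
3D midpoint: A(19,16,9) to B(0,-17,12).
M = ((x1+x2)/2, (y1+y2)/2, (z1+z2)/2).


Mx = (19+0)/2 = 9.5000
My = (16- 17)/2 = -0.5000
Mz = (9+12)/2 = 10.5000

M = (9.5000, -0.5000, 10.5000)


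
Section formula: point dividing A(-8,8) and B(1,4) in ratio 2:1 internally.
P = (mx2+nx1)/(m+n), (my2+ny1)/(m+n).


Px = (2*1 + 1*(-8))/3 = -6/3 = -2.0000
Py = (2*4 + 1*8)/3 = 16/3 = 5.3333

P = (-2.0000, 5.3333)


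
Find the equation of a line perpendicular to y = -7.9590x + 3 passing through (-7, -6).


Perpendicular slope = -1/m1 = -1/(-7.9590) = 0.1256
b2 = y0 - m2*x0 = -6 - 7/(-7.9590) = -6 + 0.8795 = -5.1205

y = 0.1256x - 5.1205


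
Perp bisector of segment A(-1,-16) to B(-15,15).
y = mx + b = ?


Midpoint = (-8, -0.5)
Slope of AB = dy/dx = 31/(-14) = -2.2143
Perp slope = -dx/dy = 14/31 = 0.4516
b = My - (perp slope)*Mx = -0.5 + (-14*(-8))/31 = -0.5 + 3.6129 = 3.1129

y = 0.4516x + 3.1129


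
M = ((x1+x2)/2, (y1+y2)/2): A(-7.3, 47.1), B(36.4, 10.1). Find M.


Mx = (-7.3 + 36.4)/2 = 29.1/2 = 14.5500
My = (47.1 + 10.1)/2 = 57.2/2 = 28.6000

(14.5500, 28.6000)


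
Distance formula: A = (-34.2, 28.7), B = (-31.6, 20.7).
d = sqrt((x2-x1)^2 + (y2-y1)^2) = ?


dx = -31.6 + 34.2 = 2.6
dy = 20.7 - 28.7 = -8.0
d = sqrt(6.76 + 64.0) = sqrt(70.76) = 8.4119

8.4119


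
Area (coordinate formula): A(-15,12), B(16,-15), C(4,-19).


-15*(-15+ 19) = -60
16*(-19-12) = -496
4*(12+ 15) = 108
sum = -448
Area = |-448|/2 = 224.0000

224.0000 sq units


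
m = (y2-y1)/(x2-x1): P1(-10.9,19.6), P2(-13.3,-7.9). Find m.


dy = -7.9 - 19.6 = -27.5
dx = -13.3 + 10.9 = -2.4
m = -27.5/(-2.4) = 11.4583

m = 11.4583


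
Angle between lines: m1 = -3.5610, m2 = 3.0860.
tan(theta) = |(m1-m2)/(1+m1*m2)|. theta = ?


m1-m2 = -6.647
1+m1*m2 = -9.989246
tan(theta) = |-6.647/(-9.989246)| = 0.665416
theta = arctan(|-6.647/(-9.989246)|) = 33.6404 degrees (acute angle)

33.6404 degrees


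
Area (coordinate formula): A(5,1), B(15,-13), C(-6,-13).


5*(-13+ 13) = 0
15*(-13-1) = -210
-6*(1+ 13) = -84
sum = -294
Area = |-294|/2 = 147.0000

147.0000 sq units


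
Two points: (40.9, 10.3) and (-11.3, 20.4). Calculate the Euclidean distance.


dx = -11.3 - 40.9 = -52.2
dy = 20.4 - 10.3 = 10.1
d = sqrt(2724.84 + 102.01) = sqrt(2826.85) = 53.1681

53.1681


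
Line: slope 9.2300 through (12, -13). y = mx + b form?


y + 13 = 9.2300(x - 12)
y = 9.2300x - 13 - 9.2300*12
y = 9.2300x - 123.7600

y = 9.2300x - 123.7600


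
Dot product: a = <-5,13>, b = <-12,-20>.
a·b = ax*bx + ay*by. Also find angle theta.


a·b = -5*(-12) + 13*(-20) = 60 - 260 = -200
|a| = sqrt(25+169) = 13.9284
|b| = sqrt(144+400) = 23.3238
cos(theta) = -200/(sqrt(194)*sqrt(544)) = -200/sqrt(105536) = -0.615644
theta = arccos(-200/sqrt(105536)) = 127.9987 degrees

a·b = -200, theta = 127.9987 deg


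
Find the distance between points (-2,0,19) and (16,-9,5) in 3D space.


dx=18, dy=-9, dz=-14
d = sqrt(324+81+196) = sqrt(601) = 24.5153

24.5153


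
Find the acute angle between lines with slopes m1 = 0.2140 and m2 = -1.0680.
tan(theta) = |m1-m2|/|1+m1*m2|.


m1-m2 = 1.282
1+m1*m2 = 0.771448
tan(theta) = |1.282/0.771448| = 1.661810
theta = arctan(|1.282/0.771448|) = 58.9624 degrees (acute angle)

58.9624 degrees


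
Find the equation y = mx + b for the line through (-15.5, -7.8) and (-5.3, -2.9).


m = (4.9)/(10.2) = 0.4804
b = y1 - m*x1 = -7.8 - (4.9*(-15.5))/(10.2) = -7.8 + 7.4461 = -0.3539

y = 0.4804x - 0.3539


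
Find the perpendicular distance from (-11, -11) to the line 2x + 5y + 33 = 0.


|2*(-11) + 5*(-11) + 33| = |-44| = 44
sqrt(4 + 25) = sqrt(29) = 5.3852
d = 44/sqrt(29) = 8.1706

8.1706


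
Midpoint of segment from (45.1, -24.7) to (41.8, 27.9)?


Mx = (45.1 + 41.8)/2 = 86.9/2 = 43.4500
My = (-24.7 + 27.9)/2 = 3.2/2 = 1.6000

(43.4500, 1.6000)


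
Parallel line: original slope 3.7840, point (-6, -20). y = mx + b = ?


Parallel lines have equal slopes.
m2 = 3.7840
b2 = -20 - 3.7840*(-6) = 2.7040

y = 3.7840x + 2.7040


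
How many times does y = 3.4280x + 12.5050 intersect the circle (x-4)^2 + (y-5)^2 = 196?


Substitute y = 3.4280x + 12.5050: (x-4)^2 + (3.4280x+12.5050-5)^2 = 196
Expand to Ax^2 + Bx + C = 0, where b-k = 7.505
A = 1+m^2 = 12.751184
B = 2(m(b-k) - h) = 2(3.4280*7.505 - 4) = 43.45428
C = h^2 + (b-k)^2 - r^2 = 16 + 56.325025 - 196 = -123.674975
disc = B^2-4AC = 1888.2745 + 6308.0094 = 8196.2839
disc > 0

2 intersection points


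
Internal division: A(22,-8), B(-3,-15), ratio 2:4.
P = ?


Px = (2*(-3) + 4*22)/6 = 82/6 = 13.6667
Py = (2*(-15) + 4*(-8))/6 = -62/6 = -10.3333

P = (13.6667, -10.3333)


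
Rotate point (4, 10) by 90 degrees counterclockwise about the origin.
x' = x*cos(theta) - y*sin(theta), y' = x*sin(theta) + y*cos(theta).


cos(90) = 0, sin(90) = 1
x' = 4*0 - 10*1 = -10
y' = 4*1 + 10*0 = 4

(-10, 4)


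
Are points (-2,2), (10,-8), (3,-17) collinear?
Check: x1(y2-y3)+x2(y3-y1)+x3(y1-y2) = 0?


-2*(-8+ 17) + 10*(-17-2) + 3*(2+ 8)
= -18 - 190 + 30 = -178

No, not collinear (determinant = -178)


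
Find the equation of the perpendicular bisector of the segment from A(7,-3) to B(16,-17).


Midpoint = (11.5, -10)
Slope of AB = dy/dx = -14/9 = -1.5556
Perp slope = -dx/dy = 9/14 = 0.6429
b = My - (perp slope)*Mx = -10 + (9*11.5)/(-14) = -10 - 7.3929 = -17.3929

y = 0.6429x - 17.3929


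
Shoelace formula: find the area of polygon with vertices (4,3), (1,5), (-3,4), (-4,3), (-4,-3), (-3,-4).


sum(xi*y_{i+1}) = 4*5 + 1*4 - 3*3 - 4*(-3) - 4*(-4) - 3*3 = 34
sum(yi*x_{i+1}) = 3*1 + 5*(-3) + 4*(-4) + 3*(-4) - 3*(-3) - 4*4 = -47
Area = |34 + 47|/2 = 81/2 = 40.5000

40.5000 sq units


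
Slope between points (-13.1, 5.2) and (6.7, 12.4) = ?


dy = 12.4 - 5.2 = 7.2
dx = 6.7 + 13.1 = 19.8
m = 7.2/19.8 = 0.3636

m = 0.3636


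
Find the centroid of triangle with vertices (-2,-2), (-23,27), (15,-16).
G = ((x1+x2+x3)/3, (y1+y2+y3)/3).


Gx = (-2- 23+15)/3 = -10/3 = -3.3333
Gy = (-2+27- 16)/3 = 9/3 = 3.0000

G = (-3.3333, 3.0000)


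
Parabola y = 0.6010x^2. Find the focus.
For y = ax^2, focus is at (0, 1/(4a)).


a = 0.6010
4a = 2.4040
focus = (0, 1/2.4040) = (0, 0.4160)

Focus = (0, 0.4160)


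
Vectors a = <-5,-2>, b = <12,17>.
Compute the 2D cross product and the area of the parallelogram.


cross = -5*17 + 2*12 = -85 + 24 = -61
Parallelogram area = |-61| = 61

cross = -61, parallelogram area = 61


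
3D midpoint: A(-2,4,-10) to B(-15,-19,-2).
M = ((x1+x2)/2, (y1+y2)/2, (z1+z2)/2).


Mx = (-2- 15)/2 = -8.5000
My = (4- 19)/2 = -7.5000
Mz = (-10- 2)/2 = -6.0000

M = (-8.5000, -7.5000, -6.0000)


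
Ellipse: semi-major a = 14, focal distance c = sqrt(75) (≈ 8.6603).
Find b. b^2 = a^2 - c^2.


b^2 = 14^2 - (sqrt(75))^2 = 196 - 75 = 121
b = sqrt(121) = 11

b = 11


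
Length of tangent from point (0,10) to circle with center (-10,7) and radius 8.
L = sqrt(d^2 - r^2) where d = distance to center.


d = sqrt((0+ 10)^2 + (10-7)^2) = sqrt(100+9) = 10.4403
L = sqrt(109.0000 - 64) = sqrt(45.0000) = 6.7082

6.7082


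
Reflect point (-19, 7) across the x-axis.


Reflection rule for x-axis: (x, -y)
(-19, 7) -> (-19, -7)

(-19, -7)


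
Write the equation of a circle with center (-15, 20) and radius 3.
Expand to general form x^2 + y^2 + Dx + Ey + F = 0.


(x+ 15)^2 + (y-20)^2 = 3^2
D = -2h = 30, E = -2k = -40
F = h^2+k^2-r^2 = 225+400-9 = 616

x^2 + y^2 + 30x - 40y + 616 = 0


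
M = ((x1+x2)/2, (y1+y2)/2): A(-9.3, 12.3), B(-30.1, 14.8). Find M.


Mx = (-9.3 - 30.1)/2 = -39.4/2 = -19.7000
My = (12.3 + 14.8)/2 = 27.1/2 = 13.5500

(-19.7000, 13.5500)


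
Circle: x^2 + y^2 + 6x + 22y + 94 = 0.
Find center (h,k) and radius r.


h = -D/2 = -6/2 = -3
k = -E/2 = -22/2 = -11
r^2 = h^2 + k^2 - F = 9 + 121 - 94 = 36
r = 6

Center (-3, -11), radius = 6


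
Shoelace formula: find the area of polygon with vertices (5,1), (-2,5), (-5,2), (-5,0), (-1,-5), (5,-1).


sum(xi*y_{i+1}) = 5*5 - 2*2 - 5*0 - 5*(-5) - 1*(-1) + 5*1 = 52
sum(yi*x_{i+1}) = 1*(-2) + 5*(-5) + 2*(-5) + 0*(-1) - 5*5 - 1*5 = -67
Area = |52 + 67|/2 = 119/2 = 59.5000

59.5000 sq units


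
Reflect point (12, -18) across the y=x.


Reflection rule for y=x: (y, x)
(12, -18) -> (-18, 12)

(-18, 12)


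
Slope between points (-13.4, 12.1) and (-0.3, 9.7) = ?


dy = 9.7 - 12.1 = -2.4
dx = -0.3 + 13.4 = 13.1
m = -2.4/13.1 = -0.1832

m = -0.1832


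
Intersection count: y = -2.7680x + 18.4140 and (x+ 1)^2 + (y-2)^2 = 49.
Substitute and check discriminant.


Substitute y = -2.7680x + 18.4140: (x+ 1)^2 + (-2.7680x+18.4140-2)^2 = 49
Expand to Ax^2 + Bx + C = 0, where b-k = 16.414
A = 1+m^2 = 8.661824
B = 2(m(b-k) - h) = 2(-2.7680*16.414 + 1) = -88.867904
C = h^2 + (b-k)^2 - r^2 = 1 + 269.419396 - 49 = 221.419396
disc = B^2-4AC = 7897.5044 - 7671.5834 = 225.9210
disc > 0

2 intersection points


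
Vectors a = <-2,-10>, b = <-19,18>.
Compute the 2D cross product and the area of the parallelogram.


cross = -2*18 + 10*(-19) = -36 - 190 = -226
Parallelogram area = |-226| = 226

cross = -226, parallelogram area = 226


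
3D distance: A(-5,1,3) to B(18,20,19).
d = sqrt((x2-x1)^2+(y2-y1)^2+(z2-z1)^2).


dx=23, dy=19, dz=16
d = sqrt(529+361+256) = sqrt(1146) = 33.8526

33.8526


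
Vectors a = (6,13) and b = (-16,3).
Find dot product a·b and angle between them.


a·b = 6*(-16) + 13*3 = -96 + 39 = -57
|a| = sqrt(36+169) = 14.3178
|b| = sqrt(256+9) = 16.2788
cos(theta) = -57/(sqrt(205)*sqrt(265)) = -57/sqrt(54325) = -0.244554
theta = arccos(-57/sqrt(54325)) = 104.1555 degrees

a·b = -57, theta = 104.1555 deg


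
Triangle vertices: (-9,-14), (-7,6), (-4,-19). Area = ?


-9*(6+ 19) = -225
-7*(-19+ 14) = 35
-4*(-14-6) = 80
sum = -110
Area = |-110|/2 = 55.0000

55.0000 sq units


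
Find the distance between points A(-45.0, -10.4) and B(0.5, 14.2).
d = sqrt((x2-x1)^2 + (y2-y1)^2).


dx = 0.5 + 45.0 = 45.5
dy = 14.2 + 10.4 = 24.6
d = sqrt(2070.25 + 605.16) = sqrt(2675.41) = 51.7244

51.7244


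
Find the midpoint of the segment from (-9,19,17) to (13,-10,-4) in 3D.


Mx = (-9+13)/2 = 2.0000
My = (19- 10)/2 = 4.5000
Mz = (17- 4)/2 = 6.5000

M = (2.0000, 4.5000, 6.5000)


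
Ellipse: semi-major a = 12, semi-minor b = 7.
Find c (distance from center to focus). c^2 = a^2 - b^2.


c^2 = 12^2 - 7^2 = 144 - 49 = 95
c = sqrt(95) = 9.7468

c = 9.7468


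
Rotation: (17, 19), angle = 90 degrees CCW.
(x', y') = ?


cos(90) = 0, sin(90) = 1
x' = 17*0 - 19*1 = -19
y' = 17*1 + 19*0 = 17

(-19, 17)


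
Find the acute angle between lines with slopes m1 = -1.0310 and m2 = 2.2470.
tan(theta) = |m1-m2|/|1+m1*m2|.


m1-m2 = -3.278
1+m1*m2 = -1.316657
tan(theta) = |-3.278/(-1.316657)| = 2.489639
theta = arctan(|-3.278/(-1.316657)|) = 68.1164 degrees (acute angle)

68.1164 degrees


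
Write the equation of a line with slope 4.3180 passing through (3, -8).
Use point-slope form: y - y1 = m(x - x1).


y + 8 = 4.3180(x - 3)
y = 4.3180x - 8 - 4.3180*3
y = 4.3180x - 20.9540

y = 4.3180x - 20.9540


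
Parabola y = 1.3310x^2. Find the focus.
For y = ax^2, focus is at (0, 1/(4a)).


a = 1.3310
4a = 5.3240
focus = (0, 1/5.3240) = (0, 0.1878)

Focus = (0, 0.1878)


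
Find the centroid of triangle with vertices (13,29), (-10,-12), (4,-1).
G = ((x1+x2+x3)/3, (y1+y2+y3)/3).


Gx = (13- 10+4)/3 = 7/3 = 2.3333
Gy = (29- 12- 1)/3 = 16/3 = 5.3333

G = (2.3333, 5.3333)


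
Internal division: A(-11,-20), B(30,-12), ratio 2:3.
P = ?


Px = (2*30 + 3*(-11))/5 = 27/5 = 5.4000
Py = (2*(-12) + 3*(-20))/5 = -84/5 = -16.8000

P = (5.4000, -16.8000)


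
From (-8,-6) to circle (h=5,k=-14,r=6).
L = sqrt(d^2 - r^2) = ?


d = sqrt((-8-5)^2 + (-6+ 14)^2) = sqrt(169+64) = 15.2643
L = sqrt(233.0000 - 36) = sqrt(197.0000) = 14.0357

14.0357


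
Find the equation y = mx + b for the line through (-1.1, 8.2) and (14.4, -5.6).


m = (-13.8)/(15.5) = -0.8903
b = y1 - m*x1 = 8.2 - (-13.8*(-1.1))/(15.5) = 8.2 - 0.9794 = 7.2206

y = -0.8903x + 7.2206


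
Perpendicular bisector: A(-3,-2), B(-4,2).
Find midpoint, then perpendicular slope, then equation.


Midpoint = (-3.5, 0)
Slope of AB = dy/dx = 4/(-1) = -4.0000
Perp slope = -dx/dy = 1/4 = 0.2500
b = My - (perp slope)*Mx = 0 + (-1*(-3.5))/4 = 0 + 0.8750 = 0.8750

y = 0.2500x + 0.8750


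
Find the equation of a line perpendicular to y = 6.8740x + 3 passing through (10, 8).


Perpendicular slope = -1/m1 = -1/6.8740 = -0.1455
b2 = y0 - m2*x0 = 8 + 10/6.8740 = 8 + 1.4548 = 9.4548

y = -0.1455x + 9.4548


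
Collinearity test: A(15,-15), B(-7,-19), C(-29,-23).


15*(-19+ 23) - 7*(-23+ 15) - 29*(-15+ 19)
= 60 + 56 - 116 = 0

Yes, collinear (determinant = 0)


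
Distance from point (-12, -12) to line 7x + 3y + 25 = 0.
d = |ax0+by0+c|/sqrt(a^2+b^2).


|7*(-12) + 3*(-12) + 25| = |-95| = 95
sqrt(49 + 9) = sqrt(58) = 7.6158
d = 95/sqrt(58) = 12.4741

12.4741


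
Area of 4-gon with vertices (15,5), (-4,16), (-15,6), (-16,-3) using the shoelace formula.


sum(xi*y_{i+1}) = 15*16 - 4*6 - 15*(-3) - 16*5 = 181
sum(yi*x_{i+1}) = 5*(-4) + 16*(-15) + 6*(-16) - 3*15 = -401
Area = |181 + 401|/2 = 582/2 = 291.0000

291.0000 sq units


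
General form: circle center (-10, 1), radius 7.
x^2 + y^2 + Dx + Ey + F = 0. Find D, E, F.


(x+ 10)^2 + (y-1)^2 = 7^2
D = -2h = 20, E = -2k = -2
F = h^2+k^2-r^2 = 100+1-49 = 52

D = 20, E = -2, F = 52


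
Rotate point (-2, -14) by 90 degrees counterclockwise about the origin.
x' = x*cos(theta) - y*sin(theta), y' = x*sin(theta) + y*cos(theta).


cos(90) = 0, sin(90) = 1
x' = -2*0 + 14*1 = 14
y' = -2*1 - 14*0 = -2

(14, -2)


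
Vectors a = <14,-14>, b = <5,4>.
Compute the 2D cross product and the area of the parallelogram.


cross = 14*4 + 14*5 = 56 + 70 = 126
Parallelogram area = |126| = 126

cross = 126, parallelogram area = 126


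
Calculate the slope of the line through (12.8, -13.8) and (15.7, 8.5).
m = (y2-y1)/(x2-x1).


dy = 8.5 + 13.8 = 22.3
dx = 15.7 - 12.8 = 2.9
m = 22.3/2.9 = 7.6897

m = 7.6897


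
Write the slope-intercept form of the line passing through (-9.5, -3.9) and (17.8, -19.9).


m = (-16)/(27.3) = -0.5861
b = y1 - m*x1 = -3.9 - (-16*(-9.5))/(27.3) = -3.9 - 5.5678 = -9.4678

y = -0.5861x - 9.4678


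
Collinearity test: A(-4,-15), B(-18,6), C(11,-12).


-4*(6+ 12) - 18*(-12+ 15) + 11*(-15-6)
= -72 - 54 - 231 = -357

No, not collinear (determinant = -357)


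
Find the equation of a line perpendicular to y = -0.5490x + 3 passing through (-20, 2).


Perpendicular slope = -1/m1 = -1/(-0.5490) = 1.8215
b2 = y0 - m2*x0 = 2 - 20/(-0.5490) = 2 + 36.4299 = 38.4299

y = 1.8215x + 38.4299


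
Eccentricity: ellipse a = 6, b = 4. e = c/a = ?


c = sqrt(36-16) = sqrt(20) = 4.4721
e = c/a = sqrt(20)/6 = 0.7454

e = 0.7454


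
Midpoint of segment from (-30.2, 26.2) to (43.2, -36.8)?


Mx = (-30.2 + 43.2)/2 = 13/2 = 6.5000
My = (26.2 - 36.8)/2 = -10.6/2 = -5.3000

(6.5000, -5.3000)


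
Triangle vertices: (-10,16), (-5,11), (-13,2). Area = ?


-10*(11-2) = -90
-5*(2-16) = 70
-13*(16-11) = -65
sum = -85
Area = |-85|/2 = 42.5000

42.5000 sq units


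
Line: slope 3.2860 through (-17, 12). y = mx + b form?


y - 12 = 3.2860(x + 17)
y = 3.2860x + 12 - 3.2860*(-17)
y = 3.2860x + 67.8620

y = 3.2860x + 67.8620


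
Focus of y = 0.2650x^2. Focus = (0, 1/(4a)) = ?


a = 0.2650
4a = 1.0600
focus = (0, 1/1.0600) = (0, 0.9434)

Focus = (0, 0.9434)


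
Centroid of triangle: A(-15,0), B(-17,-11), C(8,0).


Gx = (-15- 17+8)/3 = -24/3 = -8.0000
Gy = (0- 11+0)/3 = -11/3 = -3.6667

G = (-8.0000, -3.6667)


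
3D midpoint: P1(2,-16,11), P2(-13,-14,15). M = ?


Mx = (2- 13)/2 = -5.5000
My = (-16- 14)/2 = -15.0000
Mz = (11+15)/2 = 13.0000

M = (-5.5000, -15.0000, 13.0000)


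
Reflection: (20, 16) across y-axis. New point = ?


Reflection rule for y-axis: (-x, y)
(20, 16) -> (-20, 16)

(-20, 16)


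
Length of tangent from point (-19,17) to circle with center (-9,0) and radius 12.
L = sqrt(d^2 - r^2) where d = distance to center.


d = sqrt((-19+ 9)^2 + (17-0)^2) = sqrt(100+289) = 19.7231
L = sqrt(389.0000 - 144) = sqrt(245.0000) = 15.6525

15.6525


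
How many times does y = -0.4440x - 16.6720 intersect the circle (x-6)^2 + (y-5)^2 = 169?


Substitute y = -0.4440x - 16.6720: (x-6)^2 + (-0.4440x- 16.6720-5)^2 = 169
Expand to Ax^2 + Bx + C = 0, where b-k = -21.672
A = 1+m^2 = 1.197136
B = 2(m(b-k) - h) = 2(-0.4440*(-21.672) - 6) = 7.244736
C = h^2 + (b-k)^2 - r^2 = 36 + 469.675584 - 169 = 336.675584
disc = B^2-4AC = 52.4862 - 1612.1858 = -1559.6996
disc < 0

0 intersection points


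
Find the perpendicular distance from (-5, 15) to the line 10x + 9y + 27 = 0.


|10*(-5) + 9*15 + 27| = |112| = 112
sqrt(100 + 81) = sqrt(181) = 13.4536
d = 112/sqrt(181) = 8.3249

8.3249


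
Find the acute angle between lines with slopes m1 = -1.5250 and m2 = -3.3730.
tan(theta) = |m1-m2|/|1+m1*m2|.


m1-m2 = 1.848
1+m1*m2 = 6.143825
tan(theta) = |1.848/6.143825| = 0.300790
theta = arctan(|1.848/6.143825|) = 16.7408 degrees (acute angle)

16.7408 degrees


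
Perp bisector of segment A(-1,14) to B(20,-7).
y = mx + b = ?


Midpoint = (9.5, 3.5)
Slope of AB = dy/dx = -21/21 = -1.0000
Perp slope = -dx/dy = 21/21 = 1.0000
b = My - (perp slope)*Mx = 3.5 + (21*9.5)/(-21) = 3.5 - 9.5000 = -6.0000

y = 1.0000x - 6.0000


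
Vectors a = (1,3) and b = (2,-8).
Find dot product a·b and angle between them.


a·b = 1*2 + 3*(-8) = 2 - 24 = -22
|a| = sqrt(1+9) = 3.1623
|b| = sqrt(4+64) = 8.2462
cos(theta) = -22/(sqrt(10)*sqrt(68)) = -22/sqrt(680) = -0.843661
theta = arccos(-22/sqrt(680)) = 147.5288 degrees

a·b = -22, theta = 147.5288 deg


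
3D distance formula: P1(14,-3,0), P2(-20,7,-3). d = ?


dx=-34, dy=10, dz=-3
d = sqrt(1156+100+9) = sqrt(1265) = 35.5668

35.5668


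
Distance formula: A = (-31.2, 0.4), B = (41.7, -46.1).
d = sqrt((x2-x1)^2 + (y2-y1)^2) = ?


dx = 41.7 + 31.2 = 72.9
dy = -46.1 - 0.4 = -46.5
d = sqrt(5314.41 + 2162.25) = sqrt(7476.66) = 86.4677

86.4677


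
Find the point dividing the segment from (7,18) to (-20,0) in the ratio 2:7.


Px = (2*(-20) + 7*7)/9 = 9/9 = 1.0000
Py = (2*0 + 7*18)/9 = 126/9 = 14.0000

P = (1.0000, 14.0000)


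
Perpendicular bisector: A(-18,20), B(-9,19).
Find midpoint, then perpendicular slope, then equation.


Midpoint = (-13.5, 19.5)
Slope of AB = dy/dx = -1/9 = -0.1111
Perp slope = -dx/dy = 9/1 = 9.0000
b = My - (perp slope)*Mx = 19.5 + (9*(-13.5))/(-1) = 19.5 + 121.5000 = 141.0000

y = 9.0000x + 141.0000


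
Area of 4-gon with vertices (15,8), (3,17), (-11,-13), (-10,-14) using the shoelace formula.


sum(xi*y_{i+1}) = 15*17 + 3*(-13) - 11*(-14) - 10*8 = 290
sum(yi*x_{i+1}) = 8*3 + 17*(-11) - 13*(-10) - 14*15 = -243
Area = |290 + 243|/2 = 533/2 = 266.5000

266.5000 sq units


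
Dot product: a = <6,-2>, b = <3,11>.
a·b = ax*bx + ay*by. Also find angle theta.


a·b = 6*3 - 2*11 = 18 - 22 = -4
|a| = sqrt(36+4) = 6.3246
|b| = sqrt(9+121) = 11.4018
cos(theta) = -4/(sqrt(40)*sqrt(130)) = -4/sqrt(5200) = -0.055470
theta = arccos(-4/sqrt(5200)) = 93.1798 degrees

a·b = -4, theta = 93.1798 deg


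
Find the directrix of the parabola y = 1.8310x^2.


a = 1.8310
1/(4a) = 0.1365
directrix: y = -0.1365 = -0.1365

y = -0.1365


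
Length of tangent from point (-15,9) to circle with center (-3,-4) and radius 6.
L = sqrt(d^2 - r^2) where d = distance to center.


d = sqrt((-15+ 3)^2 + (9+ 4)^2) = sqrt(144+169) = 17.6918
L = sqrt(313.0000 - 36) = sqrt(277.0000) = 16.6433

16.6433


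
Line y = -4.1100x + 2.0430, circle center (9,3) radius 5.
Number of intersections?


Substitute y = -4.1100x + 2.0430: (x-9)^2 + (-4.1100x+2.0430-3)^2 = 25
Expand to Ax^2 + Bx + C = 0, where b-k = -0.957
A = 1+m^2 = 17.8921
B = 2(m(b-k) - h) = 2(-4.1100*(-0.957) - 9) = -10.13346
C = h^2 + (b-k)^2 - r^2 = 81 + 0.915849 - 25 = 56.915849
disc = B^2-4AC = 102.6870 - 4073.3762 = -3970.6892
disc < 0

0 intersection points


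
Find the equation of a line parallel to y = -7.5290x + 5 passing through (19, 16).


Parallel lines have equal slopes.
m2 = -7.5290
b2 = 16 + 7.5290*19 = 159.0510

y = -7.5290x + 159.0510


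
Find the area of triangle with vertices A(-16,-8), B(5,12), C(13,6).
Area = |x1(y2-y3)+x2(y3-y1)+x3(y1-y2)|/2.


-16*(12-6) = -96
5*(6+ 8) = 70
13*(-8-12) = -260
sum = -286
Area = |-286|/2 = 143.0000

143.0000 sq units


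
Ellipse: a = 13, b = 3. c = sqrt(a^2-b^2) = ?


c^2 = 13^2 - 3^2 = 169 - 9 = 160
c = sqrt(160) = 12.6491

c = 12.6491


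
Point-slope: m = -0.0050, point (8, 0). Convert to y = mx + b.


y - 0 = -0.0050(x - 8)
y = -0.0050x + 0 + 0.0050*8
y = -0.0050x + 0.0400

y = -0.0050x + 0.0400


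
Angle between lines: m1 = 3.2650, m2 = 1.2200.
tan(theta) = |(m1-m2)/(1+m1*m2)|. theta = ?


m1-m2 = 2.045
1+m1*m2 = 4.9833
tan(theta) = |2.045/4.9833| = 0.410371
theta = arctan(|2.045/4.9833|) = 22.3118 degrees (acute angle)

22.3118 degrees


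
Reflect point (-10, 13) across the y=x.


Reflection rule for y=x: (y, x)
(-10, 13) -> (13, -10)

(13, -10)


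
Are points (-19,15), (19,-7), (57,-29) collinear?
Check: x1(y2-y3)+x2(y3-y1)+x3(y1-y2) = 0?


-19*(-7+ 29) + 19*(-29-15) + 57*(15+ 7)
= -418 - 836 + 1254 = 0

Yes, collinear (determinant = 0)


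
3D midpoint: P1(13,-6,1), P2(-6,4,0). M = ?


Mx = (13- 6)/2 = 3.5000
My = (-6+4)/2 = -1.0000
Mz = (1+0)/2 = 0.5000

M = (3.5000, -1.0000, 0.5000)


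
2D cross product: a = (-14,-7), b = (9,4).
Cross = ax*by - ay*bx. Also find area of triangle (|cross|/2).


cross = -14*4 + 7*9 = -56 + 63 = 7
Triangle area = |7|/2 = 7/2 = 3.5000

cross = 7, triangle area = 3.5000


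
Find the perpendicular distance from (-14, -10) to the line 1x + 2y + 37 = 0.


|1*(-14) + 2*(-10) + 37| = |3| = 3
sqrt(1 + 4) = sqrt(5) = 2.2361
d = 3/sqrt(5) = 1.3416

1.3416


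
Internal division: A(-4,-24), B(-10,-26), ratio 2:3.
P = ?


Px = (2*(-10) + 3*(-4))/5 = -32/5 = -6.4000
Py = (2*(-26) + 3*(-24))/5 = -124/5 = -24.8000

P = (-6.4000, -24.8000)


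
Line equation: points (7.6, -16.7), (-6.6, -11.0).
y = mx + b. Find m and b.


m = (5.7)/(-14.2) = -0.4014
b = y1 - m*x1 = -16.7 - (5.7*7.6)/(-14.2) = -16.7 + 3.0507 = -13.6493

y = -0.4014x - 13.6493


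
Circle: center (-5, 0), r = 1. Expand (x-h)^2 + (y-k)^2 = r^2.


(x+ 5)^2 + (y-0)^2 = 1^2
D = -2h = 10, E = -2k = 0
F = h^2+k^2-r^2 = 25+0-1 = 24

x^2 + y^2 + 10x + 24 = 0
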